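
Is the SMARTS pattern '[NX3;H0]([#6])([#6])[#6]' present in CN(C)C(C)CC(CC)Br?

Yes

The pattern [NX3;H0]([#6])([#6])[#6] describes a trivalent nitrogen with no H, bonded to three carbons — a tertiary amine.
The molecule carries a dimethylamino group (-N(CH3)2), whose atoms satisfy every constraint of the query, so the pattern matches.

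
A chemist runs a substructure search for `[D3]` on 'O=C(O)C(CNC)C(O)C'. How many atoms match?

3

The query [D3] means: atom with exactly three heavy-atom neighbours.
Check the 10 heavy atoms by environment: 1× C (D2) → no; 3× C (D3) → match; 2× C (D1) → no; 3× O (D1) → no; 1× N (D2) → no.
That gives 3 matching atoms.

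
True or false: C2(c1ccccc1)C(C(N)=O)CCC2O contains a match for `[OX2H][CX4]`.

The pattern [OX2H][CX4] describes a hydroxyl oxygen bound to an sp3 (X4) carbon — an aliphatic alcohol.
The molecule carries a hydroxyl group (-OH), whose atoms satisfy every constraint of the query, so the pattern matches.

True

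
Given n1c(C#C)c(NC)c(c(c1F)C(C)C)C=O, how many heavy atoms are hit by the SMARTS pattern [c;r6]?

The query [c;r6] means: aromatic carbon that belongs to a six-membered ring.
Check the 16 heavy atoms by environment: 1× n (aromatic, in 6-ring) → no; 5× c (aromatic, in 6-ring) → match; 7× C (acyclic) → no; 1× O (acyclic) → no; 1× F (acyclic) → no; 1× N (acyclic) → no.
That gives 5 matching atoms.

5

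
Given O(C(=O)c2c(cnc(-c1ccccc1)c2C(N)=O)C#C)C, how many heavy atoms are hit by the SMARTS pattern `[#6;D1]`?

The query [#6;D1] means: carbon bonded to exactly one heavy atom.
Check the 21 heavy atoms by environment: 1× n (aromatic, D2) → no; 6× c (aromatic, D2) → no; 5× c (aromatic, D3) → no; 2× C (D3) → no; 2× O (D1) → no; 1× N (D1) → no; 1× C (D2) → no; 2× C (D1) → match; 1× O (D2) → no.
That gives 2 matching atoms.

2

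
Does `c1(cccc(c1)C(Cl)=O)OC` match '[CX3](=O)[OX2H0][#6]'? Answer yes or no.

The pattern [CX3](=O)[OX2H0][#6] describes a carbonyl carbon bonded to an oxygen that is itself bonded to carbon (no H on that O) — an ester.
The closest candidate here is a methoxy ether (-OCH3), but the ether oxygen is not adjacent to a C=O carbon. No other fragment satisfies the full query, so there is no match.

No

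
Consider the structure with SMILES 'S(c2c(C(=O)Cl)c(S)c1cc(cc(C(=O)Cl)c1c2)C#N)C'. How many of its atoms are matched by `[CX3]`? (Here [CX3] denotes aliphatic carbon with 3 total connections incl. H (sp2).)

The query [CX3] means: C with X3: aliphatic carbon with exactly 3 total connections.
Check the 21 heavy atoms by environment: 10× c (aromatic, X3) → no; 2× S (X2) → no; 1× C (X4) → no; 1× C (X2) → no; 1× N (X1) → no; 2× C (X3) → match; 2× O (X1) → no; 2× Cl (X1) → no.
That gives 2 matching atoms.

2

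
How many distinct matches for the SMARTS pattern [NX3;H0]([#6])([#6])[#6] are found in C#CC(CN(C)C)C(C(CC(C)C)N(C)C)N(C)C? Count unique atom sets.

[NX3;H0]([#6])([#6])[#6] is the SMARTS for a tertiary amine: a trivalent nitrogen with no H, bonded to three carbons.
The molecule carries 3 separate instances of a dimethylamino group (-N(CH3)2) meeting every constraint; each maps to a distinct set of atoms, giving 3 matches.

3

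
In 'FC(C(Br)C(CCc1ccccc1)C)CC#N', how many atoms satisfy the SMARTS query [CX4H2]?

3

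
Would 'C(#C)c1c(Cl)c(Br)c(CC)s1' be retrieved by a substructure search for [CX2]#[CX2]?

Yes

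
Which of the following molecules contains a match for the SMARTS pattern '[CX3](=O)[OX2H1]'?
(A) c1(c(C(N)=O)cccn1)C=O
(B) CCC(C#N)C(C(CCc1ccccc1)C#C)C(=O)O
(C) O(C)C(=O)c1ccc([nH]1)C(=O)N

B

[CX3](=O)[OX2H1] describes an sp2 carbon double-bonded to O and single-bonded to an -OH oxygen (a carboxylic acid).
(A) has an aldehyde (-CHO) but there is no singly-bonded oxygen on the carbonyl carbon.
(B) contains a carboxylic acid group (-C(=O)OH), which satisfies every atom and bond constraint.
(C) has a primary amide (-C(=O)NH2) but the carbonyl is bonded to N, not to an -OH oxygen.
So the answer is (B).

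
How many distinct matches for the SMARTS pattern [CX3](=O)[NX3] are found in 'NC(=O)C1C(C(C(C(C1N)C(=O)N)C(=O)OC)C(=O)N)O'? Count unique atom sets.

3

[CX3](=O)[NX3] is the SMARTS for an amide: a carbonyl carbon bonded to a trivalent nitrogen.
The molecule carries 3 separate instances of a primary amide (-C(=O)NH2) meeting every constraint; each maps to a distinct set of atoms, giving 3 matches.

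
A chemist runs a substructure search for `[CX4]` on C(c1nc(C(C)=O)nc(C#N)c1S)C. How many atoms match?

3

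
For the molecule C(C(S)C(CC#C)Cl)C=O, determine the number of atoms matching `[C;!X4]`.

Check the 10 heavy atoms by environment: 4× C (X4) → no; 1× Cl (X1) → no; 1× S (X2) → no; 2× C (X2) → match; 1× C (X3) → match; 1× O (X1) → no.
Summing the matching environments: 2 + 1 = 3 matching atoms.

3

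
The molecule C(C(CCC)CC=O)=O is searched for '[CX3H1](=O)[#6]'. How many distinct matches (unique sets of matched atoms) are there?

2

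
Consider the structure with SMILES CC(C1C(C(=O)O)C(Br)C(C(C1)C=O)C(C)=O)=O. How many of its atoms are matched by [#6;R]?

6

The query [#6;R] means: carbon that is part of a ring.
Check the 18 heavy atoms by environment: 6× C (in 6-ring) → match; 6× C (acyclic) → no; 5× O (acyclic) → no; 1× Br (acyclic) → no.
That gives 6 matching atoms.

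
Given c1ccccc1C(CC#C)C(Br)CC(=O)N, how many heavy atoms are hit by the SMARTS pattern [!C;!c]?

3

The query [!C;!c] means: neither aliphatic nor aromatic carbon — same as [!#6].
Check the 16 heavy atoms by environment: 7× C → no; 1× Br → match; 1× O → match; 1× N → match; 6× c (aromatic) → no.
Summing the matching environments: 1 + 1 + 1 = 3 matching atoms.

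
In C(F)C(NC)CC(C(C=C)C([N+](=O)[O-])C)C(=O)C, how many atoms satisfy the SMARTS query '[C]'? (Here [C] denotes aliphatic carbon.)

The query [C] means: uppercase C matches aliphatic (non-aromatic) carbon only.
Check the 18 heavy atoms by environment: 12× C → match; 1× N (charge +1) → no; 1× O (charge -1) → no; 2× O → no; 1× N → no; 1× F → no.
That gives 12 matching atoms.

12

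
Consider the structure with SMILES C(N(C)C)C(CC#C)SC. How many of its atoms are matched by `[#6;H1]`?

2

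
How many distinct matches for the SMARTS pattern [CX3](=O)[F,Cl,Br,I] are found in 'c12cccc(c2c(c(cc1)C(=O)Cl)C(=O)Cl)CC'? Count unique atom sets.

[CX3](=O)[F,Cl,Br,I] is the SMARTS for an acyl halide: a carbonyl carbon bonded to a halogen.
The molecule carries 2 separate instances of an acyl chloride (-C(=O)Cl) meeting every constraint; each maps to a distinct set of atoms, giving 2 matches.

2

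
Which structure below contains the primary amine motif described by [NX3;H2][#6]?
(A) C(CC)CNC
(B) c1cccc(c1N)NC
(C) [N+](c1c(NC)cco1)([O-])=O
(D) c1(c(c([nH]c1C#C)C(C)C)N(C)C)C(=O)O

B

[NX3;H2][#6] describes a trivalent nitrogen with two H attached to carbon (a primary amine).
(A) has an N-methylamino group (-NHCH3) but the nitrogen bears two carbons and only one H (H1), not H2.
(B) contains a primary amino group (-NH2), which satisfies every atom and bond constraint.
(C) has an N-methylamino group (-NHCH3) but the nitrogen bears two carbons and only one H (H1), not H2.
(D) has a dimethylamino group (-N(CH3)2) but the nitrogen has H0, not H2.
So the answer is (B).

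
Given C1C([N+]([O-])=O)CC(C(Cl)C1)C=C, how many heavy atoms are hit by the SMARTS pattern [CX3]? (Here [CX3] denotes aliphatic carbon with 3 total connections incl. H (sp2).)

2

Check the 12 heavy atoms by environment: 6× C (X4) → no; 1× N (charge +1, X3) → no; 1× O (charge -1, X1) → no; 1× O (X1) → no; 1× Cl (X1) → no; 2× C (X3) → match.
That gives 2 matching atoms.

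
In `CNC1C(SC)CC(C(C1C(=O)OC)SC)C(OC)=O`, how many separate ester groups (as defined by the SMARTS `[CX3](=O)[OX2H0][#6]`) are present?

2

[CX3](=O)[OX2H0][#6] is the SMARTS for an ester: a carbonyl carbon bonded to an oxygen that is itself bonded to carbon (no H on that O).
The molecule carries 2 separate instances of a methyl-ester group (-C(=O)OCH3) meeting every constraint; each maps to a distinct set of atoms, giving 2 matches.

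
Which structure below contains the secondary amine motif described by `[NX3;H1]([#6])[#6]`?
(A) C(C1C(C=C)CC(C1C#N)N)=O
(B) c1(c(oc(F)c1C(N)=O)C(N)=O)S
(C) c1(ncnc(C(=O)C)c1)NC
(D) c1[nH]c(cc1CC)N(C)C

[NX3;H1]([#6])[#6] describes a trivalent nitrogen with one H, bonded to two carbons (a secondary amine).
(A) has a primary amino group (-NH2) but the nitrogen has H2 and only one carbon neighbour.
(B) has a primary amide (-C(=O)NH2) but the -C(=O)NH2 nitrogen has H2, not H1.
(C) contains an N-methylamino group (-NHCH3), which satisfies every atom and bond constraint.
(D) has a dimethylamino group (-N(CH3)2) but the nitrogen has H0, not H1.
So the answer is (C).

C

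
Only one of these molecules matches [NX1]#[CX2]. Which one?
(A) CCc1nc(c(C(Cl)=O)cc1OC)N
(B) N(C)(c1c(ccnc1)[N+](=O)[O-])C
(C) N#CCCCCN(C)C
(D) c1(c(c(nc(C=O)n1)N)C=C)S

[NX1]#[CX2] describes a nitrogen triple-bonded to a two-connected carbon (a nitrile).
(A) has a primary amino group (-NH2) but the nitrogen is NX3 (three connections), not NX1 triple-bonded.
(B) has a nitro group (-[N+](=O)[O-]) but there is no C#N triple bond.
(C) contains a nitrile (-C#N), which satisfies every atom and bond constraint.
(D) has a primary amino group (-NH2) but the nitrogen is NX3 (three connections), not NX1 triple-bonded.
So the answer is (C).

C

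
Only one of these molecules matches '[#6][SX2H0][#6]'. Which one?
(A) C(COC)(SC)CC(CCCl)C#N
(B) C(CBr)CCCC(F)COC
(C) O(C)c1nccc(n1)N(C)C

A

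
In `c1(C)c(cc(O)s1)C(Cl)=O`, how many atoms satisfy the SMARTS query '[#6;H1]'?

1

The query [#6;H1] means: any carbon bearing exactly one hydrogen.
Check the 10 heavy atoms by environment: 1× s (aromatic, H0) → no; 3× c (aromatic, H0) → no; 1× c (aromatic, H1) → match; 1× C (H3) → no; 1× O (H1) → no; 1× C (H0) → no; 1× O (H0) → no; 1× Cl (H0) → no.
That gives 1 matching atom.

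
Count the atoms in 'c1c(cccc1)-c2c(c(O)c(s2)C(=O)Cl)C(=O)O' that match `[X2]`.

Check the 18 heavy atoms by environment: 1× s (aromatic, X2) → match; 10× c (aromatic, X3) → no; 2× C (X3) → no; 2× O (X1) → no; 1× Cl (X1) → no; 2× O (X2) → match.
Summing the matching environments: 1 + 2 = 3 matching atoms.

3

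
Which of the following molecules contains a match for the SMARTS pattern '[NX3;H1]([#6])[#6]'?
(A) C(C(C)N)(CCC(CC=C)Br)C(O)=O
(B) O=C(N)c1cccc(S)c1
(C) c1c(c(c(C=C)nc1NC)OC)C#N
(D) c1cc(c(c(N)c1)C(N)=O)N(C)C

[NX3;H1]([#6])[#6] describes a trivalent nitrogen with one H, bonded to two carbons (a secondary amine).
(A) has a primary amino group (-NH2) but the nitrogen has H2 and only one carbon neighbour.
(B) has a primary amide (-C(=O)NH2) but the -C(=O)NH2 nitrogen has H2, not H1.
(C) contains an N-methylamino group (-NHCH3), which satisfies every atom and bond constraint.
(D) has a primary amide (-C(=O)NH2) but the -C(=O)NH2 nitrogen has H2, not H1.
So the answer is (C).

C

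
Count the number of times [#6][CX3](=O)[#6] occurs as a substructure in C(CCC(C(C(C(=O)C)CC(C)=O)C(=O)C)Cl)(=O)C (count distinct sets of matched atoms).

[#6][CX3](=O)[#6] is the SMARTS for a ketone: a carbonyl carbon (no H) flanked by two carbons.
The molecule carries 4 separate instances of an acetyl/ketone group (-C(=O)CH3) meeting every constraint; each maps to a distinct set of atoms, giving 4 matches.

4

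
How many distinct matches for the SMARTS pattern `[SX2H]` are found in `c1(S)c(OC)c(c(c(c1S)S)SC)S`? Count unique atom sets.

4

[SX2H] is the SMARTS for a thiol: an aliphatic sulfur with two connections, one being H.
The molecule carries 4 separate instances of a thiol (-SH) meeting every constraint; each maps to a distinct set of atoms, giving 4 matches.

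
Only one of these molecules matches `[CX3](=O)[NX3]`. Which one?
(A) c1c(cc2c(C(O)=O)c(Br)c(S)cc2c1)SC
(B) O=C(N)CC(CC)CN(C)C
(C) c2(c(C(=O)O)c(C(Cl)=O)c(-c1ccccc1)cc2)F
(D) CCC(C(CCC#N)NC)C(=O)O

[CX3](=O)[NX3] describes a carbonyl carbon bonded to a trivalent nitrogen (an amide).
(A) has a carboxylic acid group (-C(=O)OH) but the carbonyl is bonded to O, not to an NX3 nitrogen.
(B) contains a primary amide (-C(=O)NH2), which satisfies every atom and bond constraint.
(C) has a carboxylic acid group (-C(=O)OH) but the carbonyl is bonded to O, not to an NX3 nitrogen.
(D) has a nitrile (-C#N) but the nitrile N is NX1 (triple-bonded), not NX3.
So the answer is (B).

B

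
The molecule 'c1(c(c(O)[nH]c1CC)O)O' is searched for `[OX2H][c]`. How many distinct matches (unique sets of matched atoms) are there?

[OX2H][c] is the SMARTS for a phenol: a hydroxyl oxygen attached to an aromatic carbon.
The molecule carries 3 separate instances of a hydroxyl group (-OH) meeting every constraint; each maps to a distinct set of atoms, giving 3 matches.

3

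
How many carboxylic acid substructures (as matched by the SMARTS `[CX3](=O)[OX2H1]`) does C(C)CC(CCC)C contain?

0

[CX3](=O)[OX2H1] is the SMARTS for a carboxylic acid: an sp2 carbon double-bonded to O and single-bonded to an -OH oxygen.
No fragment in the molecule satisfies every constraint, giving 0 matches.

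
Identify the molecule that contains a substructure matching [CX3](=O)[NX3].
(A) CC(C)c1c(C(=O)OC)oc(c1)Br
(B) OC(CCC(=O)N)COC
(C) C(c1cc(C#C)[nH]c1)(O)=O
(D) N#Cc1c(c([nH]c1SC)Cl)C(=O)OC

B

[CX3](=O)[NX3] describes a carbonyl carbon bonded to a trivalent nitrogen (an amide).
(A) has a methyl-ester group (-C(=O)OCH3) but the carbonyl is bonded to O, not to an NX3 nitrogen.
(B) contains a primary amide (-C(=O)NH2), which satisfies every atom and bond constraint.
(C) has a carboxylic acid group (-C(=O)OH) but the carbonyl is bonded to O, not to an NX3 nitrogen.
(D) has a nitrile (-C#N) but the nitrile N is NX1 (triple-bonded), not NX3.
So the answer is (B).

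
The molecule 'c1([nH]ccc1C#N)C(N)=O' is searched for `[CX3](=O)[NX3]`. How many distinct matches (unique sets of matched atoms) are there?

1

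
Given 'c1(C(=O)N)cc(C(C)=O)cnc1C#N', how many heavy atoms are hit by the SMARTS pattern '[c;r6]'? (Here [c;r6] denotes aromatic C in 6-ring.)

The query [c;r6] means: aromatic carbon that belongs to a six-membered ring.
Check the 14 heavy atoms by environment: 1× n (aromatic, in 6-ring) → no; 5× c (aromatic, in 6-ring) → match; 4× C (acyclic) → no; 2× O (acyclic) → no; 2× N (acyclic) → no.
That gives 5 matching atoms.

5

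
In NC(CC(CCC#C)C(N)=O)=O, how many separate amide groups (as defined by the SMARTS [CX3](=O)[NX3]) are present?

[CX3](=O)[NX3] is the SMARTS for an amide: a carbonyl carbon bonded to a trivalent nitrogen.
The molecule carries 2 separate instances of a primary amide (-C(=O)NH2) meeting every constraint; each maps to a distinct set of atoms, giving 2 matches.

2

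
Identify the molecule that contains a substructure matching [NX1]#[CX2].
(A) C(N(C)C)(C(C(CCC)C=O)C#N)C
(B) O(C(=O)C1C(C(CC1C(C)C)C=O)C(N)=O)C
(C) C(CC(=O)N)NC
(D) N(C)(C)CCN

[NX1]#[CX2] describes a nitrogen triple-bonded to a two-connected carbon (a nitrile).
(A) contains a nitrile (-C#N), which satisfies every atom and bond constraint.
(B) has a primary amide (-C(=O)NH2) but the nitrogen is NX3, not NX1.
(C) has a primary amide (-C(=O)NH2) but the nitrogen is NX3, not NX1.
(D) has a primary amino group (-NH2) but the nitrogen is NX3 (three connections), not NX1 triple-bonded.
So the answer is (A).

A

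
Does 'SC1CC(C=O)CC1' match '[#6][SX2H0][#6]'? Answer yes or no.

No

The pattern [#6][SX2H0][#6] describes an aliphatic sulfur bridging two carbons with no H on the sulfur — a thioether.
The closest candidate here is a thiol (-SH), but the sulfur has H1, not H0 bridging two carbons. No other fragment satisfies the full query, so there is no match.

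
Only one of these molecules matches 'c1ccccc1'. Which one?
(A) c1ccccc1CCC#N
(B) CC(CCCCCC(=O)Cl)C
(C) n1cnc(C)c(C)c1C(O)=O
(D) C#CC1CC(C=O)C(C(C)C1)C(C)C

A

c1ccccc1 describes six aromatic carbons in a ring (a benzene ring).
(A) contains a phenyl ring, which satisfies every atom and bond constraint.
(B) has a methyl group (-CH3) but no six-membered all-carbon aromatic ring is present.
(C) has a methyl group (-CH3) but no six-membered all-carbon aromatic ring is present.
(D) has a methyl group (-CH3) but no six-membered all-carbon aromatic ring is present.
So the answer is (A).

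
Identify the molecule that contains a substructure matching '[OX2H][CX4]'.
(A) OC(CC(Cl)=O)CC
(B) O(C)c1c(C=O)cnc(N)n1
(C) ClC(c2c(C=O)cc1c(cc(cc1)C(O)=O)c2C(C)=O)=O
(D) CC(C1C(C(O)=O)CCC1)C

[OX2H][CX4] describes a hydroxyl oxygen bound to an sp3 (X4) carbon (an aliphatic alcohol).
(A) contains a hydroxyl group (-OH), which satisfies every atom and bond constraint.
(B) has a methoxy ether (-OCH3) but the oxygen has H0 (ether), not H1.
(C) has a carboxylic acid group (-C(=O)OH) but the -OH is on a CX3 carbonyl carbon, not a CX4 carbon.
(D) has a carboxylic acid group (-C(=O)OH) but the -OH is on a CX3 carbonyl carbon, not a CX4 carbon.
So the answer is (A).

A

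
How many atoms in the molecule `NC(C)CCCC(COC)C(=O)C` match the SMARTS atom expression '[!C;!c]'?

3

Check the 13 heavy atoms by environment: 10× C → no; 1× N → match; 2× O → match.
Summing the matching environments: 1 + 2 = 3 matching atoms.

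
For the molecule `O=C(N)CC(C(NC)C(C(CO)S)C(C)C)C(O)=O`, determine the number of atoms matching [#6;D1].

3

The query [#6;D1] means: carbon bonded to exactly one heavy atom.
Check the 19 heavy atoms by environment: 2× C (D2) → no; 7× C (D3) → no; 4× O (D1) → no; 1× N (D1) → no; 3× C (D1) → match; 1× N (D2) → no; 1× S (D1) → no.
That gives 3 matching atoms.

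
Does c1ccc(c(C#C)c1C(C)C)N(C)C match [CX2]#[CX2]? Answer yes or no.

The pattern [CX2]#[CX2] describes a carbon-carbon triple bond — an alkyne.
The molecule carries an ethynyl group (-C#CH), whose atoms satisfy every constraint of the query, so the pattern matches.

Yes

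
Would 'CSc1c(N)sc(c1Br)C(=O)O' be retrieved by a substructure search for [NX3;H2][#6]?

Yes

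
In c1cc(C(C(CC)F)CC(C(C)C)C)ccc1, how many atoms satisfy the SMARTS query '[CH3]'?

4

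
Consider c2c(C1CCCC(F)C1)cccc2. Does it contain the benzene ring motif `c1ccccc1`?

Yes

The pattern c1ccccc1 describes six aromatic carbons in a ring — a benzene ring.
The molecule carries a phenyl ring, whose atoms satisfy every constraint of the query, so the pattern matches.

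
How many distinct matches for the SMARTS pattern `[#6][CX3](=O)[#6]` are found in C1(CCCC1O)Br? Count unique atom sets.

0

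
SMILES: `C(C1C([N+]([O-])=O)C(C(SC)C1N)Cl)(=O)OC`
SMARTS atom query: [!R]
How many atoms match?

The query [!R] means: !R matches any atom not in a ring.
Check the 16 heavy atoms by environment: 5× C (in 5-ring) → no; 1× S (acyclic) → match; 3× C (acyclic) → match; 1× N (acyclic) → match; 3× O (acyclic) → match; 1× N (charge +1, acyclic) → match; 1× O (charge -1, acyclic) → match; 1× Cl (acyclic) → match.
Summing the matching environments: 1 + 3 + 1 + 3 + 1 + 1 + 1 = 11 matching atoms.

11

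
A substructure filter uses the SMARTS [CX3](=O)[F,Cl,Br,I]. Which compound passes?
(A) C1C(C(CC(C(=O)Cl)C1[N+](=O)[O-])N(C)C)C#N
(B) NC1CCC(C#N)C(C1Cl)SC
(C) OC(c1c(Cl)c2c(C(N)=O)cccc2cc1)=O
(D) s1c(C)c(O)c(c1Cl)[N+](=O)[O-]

[CX3](=O)[F,Cl,Br,I] describes a carbonyl carbon bonded to a halogen (an acyl halide).
(A) contains an acyl chloride (-C(=O)Cl), which satisfies every atom and bond constraint.
(B) has a chloro substituent but the Cl is not on a carbonyl carbon.
(C) has a carboxylic acid group (-C(=O)OH) but the carbonyl is bonded to -OH, not to a halogen.
(D) has a chloro substituent but the Cl is not on a carbonyl carbon.
So the answer is (A).

A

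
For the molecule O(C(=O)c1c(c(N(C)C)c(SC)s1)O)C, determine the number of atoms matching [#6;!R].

The query [#6;!R] means: carbon not in any ring.
Check the 15 heavy atoms by environment: 1× s (aromatic, in 5-ring) → no; 4× c (aromatic, in 5-ring) → no; 1× S (acyclic) → no; 5× C (acyclic) → match; 1× N (acyclic) → no; 3× O (acyclic) → no.
That gives 5 matching atoms.

5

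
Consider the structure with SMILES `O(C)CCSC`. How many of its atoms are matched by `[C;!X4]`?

Check the 6 heavy atoms by environment: 4× C (X4) → no; 1× S (X2) → no; 1× O (X2) → no.
No environment satisfies the query, so 0 matching atoms.

0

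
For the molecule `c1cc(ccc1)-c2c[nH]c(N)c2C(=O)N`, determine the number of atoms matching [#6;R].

The query [#6;R] means: carbon that is part of a ring.
Check the 15 heavy atoms by environment: 1× n (aromatic, in 5-ring) → no; 4× c (aromatic, in 5-ring) → match; 2× N (acyclic) → no; 6× c (aromatic, in 6-ring) → match; 1× C (acyclic) → no; 1× O (acyclic) → no.
Summing the matching environments: 4 + 6 = 10 matching atoms.

10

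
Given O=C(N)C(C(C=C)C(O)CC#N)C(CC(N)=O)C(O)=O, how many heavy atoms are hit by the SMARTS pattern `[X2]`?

3

The query [X2] means: any atom with exactly two total connections (bonds + H).
Check the 20 heavy atoms by environment: 6× C (X4) → no; 5× C (X3) → no; 3× O (X1) → no; 2× N (X3) → no; 2× O (X2) → match; 1× C (X2) → match; 1× N (X1) → no.
Summing the matching environments: 2 + 1 = 3 matching atoms.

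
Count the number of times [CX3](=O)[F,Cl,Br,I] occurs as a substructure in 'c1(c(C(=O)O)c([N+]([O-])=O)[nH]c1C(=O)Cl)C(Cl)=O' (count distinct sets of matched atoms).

[CX3](=O)[F,Cl,Br,I] is the SMARTS for an acyl halide: a carbonyl carbon bonded to a halogen.
The molecule carries 2 separate instances of an acyl chloride (-C(=O)Cl) meeting every constraint; each maps to a distinct set of atoms, giving 2 matches.

2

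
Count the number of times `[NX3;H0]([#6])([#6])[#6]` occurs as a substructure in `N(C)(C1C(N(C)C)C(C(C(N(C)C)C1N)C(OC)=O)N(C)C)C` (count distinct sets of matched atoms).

4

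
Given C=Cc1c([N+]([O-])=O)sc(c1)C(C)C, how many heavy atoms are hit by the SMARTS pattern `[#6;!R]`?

5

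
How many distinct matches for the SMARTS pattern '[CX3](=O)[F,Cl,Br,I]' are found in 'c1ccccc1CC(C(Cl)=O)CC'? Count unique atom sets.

[CX3](=O)[F,Cl,Br,I] is the SMARTS for an acyl halide: a carbonyl carbon bonded to a halogen.
Exactly one fragment in the molecule meets all constraints, giving 1 match.

1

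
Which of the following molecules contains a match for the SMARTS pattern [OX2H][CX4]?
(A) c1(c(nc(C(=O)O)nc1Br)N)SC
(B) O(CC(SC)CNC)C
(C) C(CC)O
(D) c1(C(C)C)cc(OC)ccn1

[OX2H][CX4] describes a hydroxyl oxygen bound to an sp3 (X4) carbon (an aliphatic alcohol).
(A) has a carboxylic acid group (-C(=O)OH) but the -OH is on a CX3 carbonyl carbon, not a CX4 carbon.
(B) has a methoxy ether (-OCH3) but the oxygen has H0 (ether), not H1.
(C) contains a hydroxyl group (-OH), which satisfies every atom and bond constraint.
(D) has a methoxy ether (-OCH3) but the oxygen has H0 (ether), not H1.
So the answer is (C).

C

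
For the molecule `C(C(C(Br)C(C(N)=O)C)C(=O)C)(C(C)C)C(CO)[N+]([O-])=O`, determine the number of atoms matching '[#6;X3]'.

The query [#6;X3] means: any carbon (aromatic or not) with three total connections.
Check the 21 heavy atoms by environment: 11× C (X4) → no; 2× C (X3) → match; 3× O (X1) → no; 1× N (X3) → no; 1× Br (X1) → no; 1× N (charge +1, X3) → no; 1× O (charge -1, X1) → no; 1× O (X2) → no.
That gives 2 matching atoms.

2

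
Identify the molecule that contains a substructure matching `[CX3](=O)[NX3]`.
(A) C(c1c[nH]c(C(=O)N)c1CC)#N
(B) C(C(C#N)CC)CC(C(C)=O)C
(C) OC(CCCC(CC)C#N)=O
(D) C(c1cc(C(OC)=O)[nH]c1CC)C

A

[CX3](=O)[NX3] describes a carbonyl carbon bonded to a trivalent nitrogen (an amide).
(A) contains a primary amide (-C(=O)NH2), which satisfies every atom and bond constraint.
(B) has a nitrile (-C#N) but the nitrile N is NX1 (triple-bonded), not NX3.
(C) has a nitrile (-C#N) but the nitrile N is NX1 (triple-bonded), not NX3.
(D) has a methyl-ester group (-C(=O)OCH3) but the carbonyl is bonded to O, not to an NX3 nitrogen.
So the answer is (A).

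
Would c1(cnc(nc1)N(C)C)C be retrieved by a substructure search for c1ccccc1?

No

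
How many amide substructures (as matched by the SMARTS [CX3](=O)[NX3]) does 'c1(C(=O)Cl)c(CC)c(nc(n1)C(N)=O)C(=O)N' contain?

[CX3](=O)[NX3] is the SMARTS for an amide: a carbonyl carbon bonded to a trivalent nitrogen.
The molecule carries 2 separate instances of a primary amide (-C(=O)NH2) meeting every constraint; each maps to a distinct set of atoms, giving 2 matches.

2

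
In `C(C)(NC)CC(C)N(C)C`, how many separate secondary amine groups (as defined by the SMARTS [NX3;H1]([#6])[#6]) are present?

1

[NX3;H1]([#6])[#6] is the SMARTS for a secondary amine: a trivalent nitrogen with one H, bonded to two carbons.
Exactly one fragment in the molecule meets all constraints, giving 1 match.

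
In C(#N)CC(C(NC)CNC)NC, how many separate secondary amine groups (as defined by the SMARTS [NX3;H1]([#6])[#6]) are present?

3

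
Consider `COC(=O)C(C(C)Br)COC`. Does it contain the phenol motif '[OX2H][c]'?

No

The pattern [OX2H][c] describes a hydroxyl oxygen attached to an aromatic carbon — a phenol.
The closest candidate here is a methoxy ether (-OCH3), but the oxygen has H0, not H1. No other fragment satisfies the full query, so there is no match.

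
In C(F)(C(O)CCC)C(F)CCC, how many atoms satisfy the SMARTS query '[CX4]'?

9

The query [CX4] means: C with X4: aliphatic carbon with exactly 4 total connections (bonds + H).
Check the 12 heavy atoms by environment: 9× C (X4) → match; 2× F (X1) → no; 1× O (X2) → no.
That gives 9 matching atoms.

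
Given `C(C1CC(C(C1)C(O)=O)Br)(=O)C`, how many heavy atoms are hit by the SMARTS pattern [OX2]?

The query [OX2] means: aliphatic oxygen with two total connections — ether, hydroxyl, or ester single-bond O.
Check the 12 heavy atoms by environment: 6× C (X4) → no; 2× C (X3) → no; 2× O (X1) → no; 1× O (X2) → match; 1× Br (X1) → no.
That gives 1 matching atom.

1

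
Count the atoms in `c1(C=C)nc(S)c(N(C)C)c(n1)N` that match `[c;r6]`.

4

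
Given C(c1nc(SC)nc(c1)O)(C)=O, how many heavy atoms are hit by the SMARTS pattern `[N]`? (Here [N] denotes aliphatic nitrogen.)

The query [N] means: uppercase N matches aliphatic (non-aromatic) nitrogen only.
Check the 12 heavy atoms by environment: 2× n (aromatic) → no; 4× c (aromatic) → no; 3× C → no; 2× O → no; 1× S → no.
No environment satisfies the query, so 0 matching atoms.

0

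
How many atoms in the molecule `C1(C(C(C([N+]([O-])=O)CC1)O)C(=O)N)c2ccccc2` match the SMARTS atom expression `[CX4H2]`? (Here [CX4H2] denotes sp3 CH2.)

2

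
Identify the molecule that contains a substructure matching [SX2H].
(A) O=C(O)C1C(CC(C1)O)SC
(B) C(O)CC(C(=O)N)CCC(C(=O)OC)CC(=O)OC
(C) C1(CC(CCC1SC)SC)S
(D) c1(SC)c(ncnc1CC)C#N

C

[SX2H] describes an aliphatic sulfur with two connections, one being H (a thiol).
(A) has a hydroxyl group (-OH) but it is an -OH, not an -SH.
(B) has a hydroxyl group (-OH) but it is an -OH, not an -SH.
(C) contains a thiol (-SH), which satisfies every atom and bond constraint.
(D) has a methylthio ether (-SCH3) but the sulfur has H0 (bonded to two carbons), not H1.
So the answer is (C).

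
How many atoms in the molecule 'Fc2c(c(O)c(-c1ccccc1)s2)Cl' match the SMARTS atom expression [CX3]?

The query [CX3] means: C with X3: aliphatic carbon with exactly 3 total connections.
Check the 14 heavy atoms by environment: 1× s (aromatic, X2) → no; 10× c (aromatic, X3) → no; 1× Cl (X1) → no; 1× O (X2) → no; 1× F (X1) → no.
No environment satisfies the query, so 0 matching atoms.

0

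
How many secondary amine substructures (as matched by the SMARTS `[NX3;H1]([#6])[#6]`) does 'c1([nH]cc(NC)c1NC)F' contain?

2

[NX3;H1]([#6])[#6] is the SMARTS for a secondary amine: a trivalent nitrogen with one H, bonded to two carbons.
The molecule carries 2 separate instances of an N-methylamino group (-NHCH3) meeting every constraint; each maps to a distinct set of atoms, giving 2 matches.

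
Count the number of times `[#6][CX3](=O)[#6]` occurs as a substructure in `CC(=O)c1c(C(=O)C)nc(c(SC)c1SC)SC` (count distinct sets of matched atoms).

2

[#6][CX3](=O)[#6] is the SMARTS for a ketone: a carbonyl carbon (no H) flanked by two carbons.
The molecule carries 2 separate instances of an acetyl/ketone group (-C(=O)CH3) meeting every constraint; each maps to a distinct set of atoms, giving 2 matches.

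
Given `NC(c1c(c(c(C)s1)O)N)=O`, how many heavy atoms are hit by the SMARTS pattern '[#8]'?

The query [#8] means: #8 matches any oxygen atom.
Check the 11 heavy atoms by environment: 1× s (aromatic) → no; 4× c (aromatic) → no; 2× C → no; 2× O → match; 2× N → no.
That gives 2 matching atoms.

2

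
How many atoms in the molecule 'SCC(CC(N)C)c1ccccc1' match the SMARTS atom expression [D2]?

Check the 13 heavy atoms by environment: 2× C (D2) → match; 2× C (D3) → no; 1× C (D1) → no; 1× c (aromatic, D3) → no; 5× c (aromatic, D2) → match; 1× N (D1) → no; 1× S (D1) → no.
Summing the matching environments: 2 + 5 = 7 matching atoms.

7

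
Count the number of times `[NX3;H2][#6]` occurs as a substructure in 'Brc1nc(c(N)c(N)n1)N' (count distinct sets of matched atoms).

3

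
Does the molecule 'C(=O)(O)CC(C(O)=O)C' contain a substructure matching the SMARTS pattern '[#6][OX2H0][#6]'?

No

The pattern [#6][OX2H0][#6] describes an aliphatic oxygen bridging two carbons with no H on the oxygen — an ether.
The closest candidate here is a carboxylic acid group (-C(=O)OH), but the -OH oxygen has H1; the =O is OX1, not OX2. No other fragment satisfies the full query, so there is no match.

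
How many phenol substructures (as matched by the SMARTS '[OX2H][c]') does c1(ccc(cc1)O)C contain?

[OX2H][c] is the SMARTS for a phenol: a hydroxyl oxygen attached to an aromatic carbon.
Exactly one fragment in the molecule meets all constraints, giving 1 match.

1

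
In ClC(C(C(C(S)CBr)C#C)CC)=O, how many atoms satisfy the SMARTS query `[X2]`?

Check the 13 heavy atoms by environment: 6× C (X4) → no; 1× Br (X1) → no; 2× C (X2) → match; 1× C (X3) → no; 1× O (X1) → no; 1× Cl (X1) → no; 1× S (X2) → match.
Summing the matching environments: 2 + 1 = 3 matching atoms.

3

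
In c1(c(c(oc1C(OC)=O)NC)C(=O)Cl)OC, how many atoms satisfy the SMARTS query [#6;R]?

The query [#6;R] means: carbon that is part of a ring.
Check the 16 heavy atoms by environment: 1× o (aromatic, in 5-ring) → no; 4× c (aromatic, in 5-ring) → match; 5× C (acyclic) → no; 4× O (acyclic) → no; 1× N (acyclic) → no; 1× Cl (acyclic) → no.
That gives 4 matching atoms.

4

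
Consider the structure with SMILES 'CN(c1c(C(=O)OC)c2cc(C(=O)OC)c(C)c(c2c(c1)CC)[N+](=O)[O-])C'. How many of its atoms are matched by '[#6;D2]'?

3

The query [#6;D2] means: any carbon bonded to exactly two heavy atoms.
Check the 27 heavy atoms by environment: 8× c (aromatic, D3) → no; 2× c (aromatic, D2) → match; 2× C (D3) → no; 3× O (D1) → no; 2× O (D2) → no; 6× C (D1) → no; 1× C (D2) → match; 1× N (charge +1, D3) → no; 1× O (charge -1, D1) → no; 1× N (D3) → no.
Summing the matching environments: 2 + 1 = 3 matching atoms.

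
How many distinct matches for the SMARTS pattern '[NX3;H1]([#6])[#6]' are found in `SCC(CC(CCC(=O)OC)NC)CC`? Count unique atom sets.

[NX3;H1]([#6])[#6] is the SMARTS for a secondary amine: a trivalent nitrogen with one H, bonded to two carbons.
Exactly one fragment in the molecule meets all constraints, giving 1 match.

1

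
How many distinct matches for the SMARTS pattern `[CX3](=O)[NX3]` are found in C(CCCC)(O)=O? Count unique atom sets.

[CX3](=O)[NX3] is the SMARTS for an amide: a carbonyl carbon bonded to a trivalent nitrogen.
The molecule has a carboxylic acid group (-C(=O)OH), but the carbonyl is bonded to O, not to an NX3 nitrogen; nothing else fits, so there are 0 matches.

0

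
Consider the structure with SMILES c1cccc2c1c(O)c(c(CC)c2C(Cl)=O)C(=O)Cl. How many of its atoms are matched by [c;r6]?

10

The query [c;r6] means: aromatic carbon that belongs to a six-membered ring.
Check the 19 heavy atoms by environment: 10× c (aromatic, in 6-ring) → match; 3× O (acyclic) → no; 4× C (acyclic) → no; 2× Cl (acyclic) → no.
That gives 10 matching atoms.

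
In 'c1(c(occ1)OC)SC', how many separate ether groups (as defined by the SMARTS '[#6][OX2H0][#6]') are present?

1

[#6][OX2H0][#6] is the SMARTS for an ether: an aliphatic oxygen bridging two carbons with no H on the oxygen.
Exactly one fragment in the molecule meets all constraints, giving 1 match.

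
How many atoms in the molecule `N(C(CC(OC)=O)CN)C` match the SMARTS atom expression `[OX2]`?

1

The query [OX2] means: aliphatic oxygen with two total connections — ether, hydroxyl, or ester single-bond O.
Check the 10 heavy atoms by environment: 5× C (X4) → no; 1× C (X3) → no; 1× O (X1) → no; 1× O (X2) → match; 2× N (X3) → no.
That gives 1 matching atom.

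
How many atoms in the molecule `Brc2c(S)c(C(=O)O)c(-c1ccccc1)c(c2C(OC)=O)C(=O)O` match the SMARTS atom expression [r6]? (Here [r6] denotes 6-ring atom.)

The query [r6] means: r6 matches atoms in a six-membered ring.
Check the 24 heavy atoms by environment: 12× c (aromatic, in 6-ring) → match; 1× Br (acyclic) → no; 1× S (acyclic) → no; 4× C (acyclic) → no; 6× O (acyclic) → no.
That gives 12 matching atoms.

12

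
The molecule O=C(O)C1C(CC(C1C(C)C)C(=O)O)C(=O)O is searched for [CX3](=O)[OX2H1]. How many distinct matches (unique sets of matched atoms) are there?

[CX3](=O)[OX2H1] is the SMARTS for a carboxylic acid: an sp2 carbon double-bonded to O and single-bonded to an -OH oxygen.
The molecule carries 3 separate instances of a carboxylic acid group (-C(=O)OH) meeting every constraint; each maps to a distinct set of atoms, giving 3 matches.

3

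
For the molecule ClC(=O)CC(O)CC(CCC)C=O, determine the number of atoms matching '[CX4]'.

7

The query [CX4] means: C with X4: aliphatic carbon with exactly 4 total connections (bonds + H).
Check the 13 heavy atoms by environment: 7× C (X4) → match; 2× C (X3) → no; 2× O (X1) → no; 1× O (X2) → no; 1× Cl (X1) → no.
That gives 7 matching atoms.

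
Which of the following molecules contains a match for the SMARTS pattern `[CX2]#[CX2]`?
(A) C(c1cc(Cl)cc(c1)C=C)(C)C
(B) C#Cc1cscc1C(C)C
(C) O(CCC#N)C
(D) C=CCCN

B

[CX2]#[CX2] describes a carbon-carbon triple bond (an alkyne).
(A) has a vinyl group (-CH=CH2) but the C=C is a double bond; both carbons are CX3, not CX2.
(B) contains an ethynyl group (-C#CH), which satisfies every atom and bond constraint.
(C) has a nitrile (-C#N) but the triple bond is C#N, not C#C.
(D) has a vinyl group (-CH=CH2) but the C=C is a double bond; both carbons are CX3, not CX2.
So the answer is (B).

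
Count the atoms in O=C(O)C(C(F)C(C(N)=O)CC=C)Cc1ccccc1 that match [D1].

The query [D1] means: atom with exactly one heavy-atom neighbour (degree 1).
Check the 20 heavy atoms by environment: 3× C (D2) → no; 5× C (D3) → no; 1× c (aromatic, D3) → no; 5× c (aromatic, D2) → no; 1× C (D1) → match; 3× O (D1) → match; 1× N (D1) → match; 1× F (D1) → match.
Summing the matching environments: 1 + 3 + 1 + 1 = 6 matching atoms.

6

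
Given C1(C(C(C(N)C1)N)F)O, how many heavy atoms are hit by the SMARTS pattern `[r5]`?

5

The query [r5] means: r5 matches atoms in a five-membered ring.
Check the 9 heavy atoms by environment: 5× C (in 5-ring) → match; 2× N (acyclic) → no; 1× O (acyclic) → no; 1× F (acyclic) → no.
That gives 5 matching atoms.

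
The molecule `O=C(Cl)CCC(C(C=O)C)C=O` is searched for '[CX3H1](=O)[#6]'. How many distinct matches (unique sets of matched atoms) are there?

[CX3H1](=O)[#6] is the SMARTS for an aldehyde: an sp2 carbon with one H, double-bonded to O and single-bonded to carbon.
The molecule carries 2 separate instances of an aldehyde (-CHO) meeting every constraint; each maps to a distinct set of atoms, giving 2 matches.

2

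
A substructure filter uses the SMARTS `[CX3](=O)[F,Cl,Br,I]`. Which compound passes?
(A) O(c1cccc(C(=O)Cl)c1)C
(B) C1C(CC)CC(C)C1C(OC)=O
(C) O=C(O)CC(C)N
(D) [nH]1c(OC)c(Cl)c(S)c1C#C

[CX3](=O)[F,Cl,Br,I] describes a carbonyl carbon bonded to a halogen (an acyl halide).
(A) contains an acyl chloride (-C(=O)Cl), which satisfies every atom and bond constraint.
(B) has a methyl-ester group (-C(=O)OCH3) but the carbonyl is bonded to -O-C, not to a halogen.
(C) has a carboxylic acid group (-C(=O)OH) but the carbonyl is bonded to -OH, not to a halogen.
(D) has a chloro substituent but the Cl is not on a carbonyl carbon.
So the answer is (A).

A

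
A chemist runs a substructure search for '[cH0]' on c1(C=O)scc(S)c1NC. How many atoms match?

3

The query [cH0] means: aromatic carbon with no attached hydrogen (substituted or ring-fusion).
Check the 10 heavy atoms by environment: 1× s (aromatic, H0) → no; 3× c (aromatic, H0) → match; 1× c (aromatic, H1) → no; 1× N (H1) → no; 1× C (H3) → no; 1× S (H1) → no; 1× C (H1) → no; 1× O (H0) → no.
That gives 3 matching atoms.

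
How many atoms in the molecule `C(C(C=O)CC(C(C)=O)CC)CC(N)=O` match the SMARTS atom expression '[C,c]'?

The query [C,c] means: comma = OR; matches aliphatic or aromatic carbon — same as #6.
Check the 15 heavy atoms by environment: 11× C → match; 3× O → no; 1× N → no.
That gives 11 matching atoms.

11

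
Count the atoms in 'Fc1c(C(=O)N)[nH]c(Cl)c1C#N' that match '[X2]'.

1

Check the 12 heavy atoms by environment: 1× n (aromatic, X3) → no; 4× c (aromatic, X3) → no; 1× F (X1) → no; 1× C (X2) → match; 1× N (X1) → no; 1× Cl (X1) → no; 1× C (X3) → no; 1× O (X1) → no; 1× N (X3) → no.
That gives 1 matching atom.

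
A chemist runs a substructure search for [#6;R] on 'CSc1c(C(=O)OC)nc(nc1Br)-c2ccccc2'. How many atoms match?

10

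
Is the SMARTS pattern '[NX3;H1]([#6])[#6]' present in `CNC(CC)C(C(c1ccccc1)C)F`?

Yes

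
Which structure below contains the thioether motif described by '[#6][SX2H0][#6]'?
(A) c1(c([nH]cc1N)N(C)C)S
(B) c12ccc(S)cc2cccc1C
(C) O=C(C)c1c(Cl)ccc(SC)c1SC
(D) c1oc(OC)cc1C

C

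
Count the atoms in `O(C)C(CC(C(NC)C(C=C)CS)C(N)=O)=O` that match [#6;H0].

2

The query [#6;H0] means: any carbon with no attached hydrogen.
Check the 17 heavy atoms by environment: 3× C (H2) → no; 4× C (H1) → no; 2× C (H0) → match; 3× O (H0) → no; 2× C (H3) → no; 1× N (H2) → no; 1× S (H1) → no; 1× N (H1) → no.
That gives 2 matching atoms.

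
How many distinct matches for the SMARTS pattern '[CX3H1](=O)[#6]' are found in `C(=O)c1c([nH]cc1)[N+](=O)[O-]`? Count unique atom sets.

[CX3H1](=O)[#6] is the SMARTS for an aldehyde: an sp2 carbon with one H, double-bonded to O and single-bonded to carbon.
Exactly one fragment in the molecule meets all constraints, giving 1 match.

1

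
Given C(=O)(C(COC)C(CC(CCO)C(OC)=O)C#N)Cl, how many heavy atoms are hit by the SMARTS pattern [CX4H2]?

Check the 19 heavy atoms by environment: 4× C (H2, X4) → match; 3× C (H1, X4) → no; 2× C (H0, X3) → no; 2× O (H0, X1) → no; 1× Cl (H0, X1) → no; 1× O (H1, X2) → no; 2× O (H0, X2) → no; 2× C (H3, X4) → no; 1× C (H0, X2) → no; 1× N (H0, X1) → no.
That gives 4 matching atoms.

4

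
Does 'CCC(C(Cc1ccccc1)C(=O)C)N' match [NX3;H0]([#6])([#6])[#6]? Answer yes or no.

No

The pattern [NX3;H0]([#6])([#6])[#6] describes a trivalent nitrogen with no H, bonded to three carbons — a tertiary amine.
The closest candidate here is a primary amino group (-NH2), but the nitrogen has H2, not H0 with three carbons. No other fragment satisfies the full query, so there is no match.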